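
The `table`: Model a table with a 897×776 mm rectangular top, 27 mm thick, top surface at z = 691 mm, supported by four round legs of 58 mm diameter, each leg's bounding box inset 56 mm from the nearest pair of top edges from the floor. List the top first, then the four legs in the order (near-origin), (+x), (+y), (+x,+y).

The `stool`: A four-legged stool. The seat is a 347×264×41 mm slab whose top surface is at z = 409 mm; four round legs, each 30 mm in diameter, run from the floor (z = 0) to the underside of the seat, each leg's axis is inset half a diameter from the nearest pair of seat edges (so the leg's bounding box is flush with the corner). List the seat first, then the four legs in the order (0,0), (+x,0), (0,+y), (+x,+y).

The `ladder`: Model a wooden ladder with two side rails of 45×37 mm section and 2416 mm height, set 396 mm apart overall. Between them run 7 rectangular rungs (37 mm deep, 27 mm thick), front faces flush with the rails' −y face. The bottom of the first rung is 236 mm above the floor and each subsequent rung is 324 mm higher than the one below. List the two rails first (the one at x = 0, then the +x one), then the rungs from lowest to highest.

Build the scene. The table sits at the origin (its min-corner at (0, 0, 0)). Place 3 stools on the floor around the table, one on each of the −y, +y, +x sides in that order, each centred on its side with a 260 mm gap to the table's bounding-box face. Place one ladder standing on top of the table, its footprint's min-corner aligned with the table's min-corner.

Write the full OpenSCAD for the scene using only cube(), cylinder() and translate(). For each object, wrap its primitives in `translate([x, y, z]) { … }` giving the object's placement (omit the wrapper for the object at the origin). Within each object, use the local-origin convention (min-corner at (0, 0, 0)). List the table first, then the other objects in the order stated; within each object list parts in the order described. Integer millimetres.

translate([0, 0, 664]) cube([897, 776, 27]);
translate([85, 85, 0]) cylinder(h = 664, r = 29);
translate([812, 85, 0]) cylinder(h = 664, r = 29);
translate([85, 691, 0]) cylinder(h = 664, r = 29);
translate([812, 691, 0]) cylinder(h = 664, r = 29);
translate([275, -524, 0]) {
  translate([0, 0, 368]) cube([347, 264, 41]);
  translate([15, 15, 0]) cylinder(h = 368, r = 15);
  translate([332, 15, 0]) cylinder(h = 368, r = 15);
  translate([15, 249, 0]) cylinder(h = 368, r = 15);
  translate([332, 249, 0]) cylinder(h = 368, r = 15);
}
translate([275, 1036, 0]) {
  translate([0, 0, 368]) cube([347, 264, 41]);
  translate([15, 15, 0]) cylinder(h = 368, r = 15);
  translate([332, 15, 0]) cylinder(h = 368, r = 15);
  translate([15, 249, 0]) cylinder(h = 368, r = 15);
  translate([332, 249, 0]) cylinder(h = 368, r = 15);
}
translate([1157, 256, 0]) {
  translate([0, 0, 368]) cube([347, 264, 41]);
  translate([15, 15, 0]) cylinder(h = 368, r = 15);
  translate([332, 15, 0]) cylinder(h = 368, r = 15);
  translate([15, 249, 0]) cylinder(h = 368, r = 15);
  translate([332, 249, 0]) cylinder(h = 368, r = 15);
}
translate([0, 0, 691]) {
  cube([45, 37, 2416]);
  translate([351, 0, 0]) cube([45, 37, 2416]);
  translate([45, 0, 236]) cube([306, 37, 27]);
  translate([45, 0, 560]) cube([306, 37, 27]);
  translate([45, 0, 884]) cube([306, 37, 27]);
  translate([45, 0, 1208]) cube([306, 37, 27]);
  translate([45, 0, 1532]) cube([306, 37, 27]);
  translate([45, 0, 1856]) cube([306, 37, 27]);
  translate([45, 0, 2180]) cube([306, 37, 27]);
}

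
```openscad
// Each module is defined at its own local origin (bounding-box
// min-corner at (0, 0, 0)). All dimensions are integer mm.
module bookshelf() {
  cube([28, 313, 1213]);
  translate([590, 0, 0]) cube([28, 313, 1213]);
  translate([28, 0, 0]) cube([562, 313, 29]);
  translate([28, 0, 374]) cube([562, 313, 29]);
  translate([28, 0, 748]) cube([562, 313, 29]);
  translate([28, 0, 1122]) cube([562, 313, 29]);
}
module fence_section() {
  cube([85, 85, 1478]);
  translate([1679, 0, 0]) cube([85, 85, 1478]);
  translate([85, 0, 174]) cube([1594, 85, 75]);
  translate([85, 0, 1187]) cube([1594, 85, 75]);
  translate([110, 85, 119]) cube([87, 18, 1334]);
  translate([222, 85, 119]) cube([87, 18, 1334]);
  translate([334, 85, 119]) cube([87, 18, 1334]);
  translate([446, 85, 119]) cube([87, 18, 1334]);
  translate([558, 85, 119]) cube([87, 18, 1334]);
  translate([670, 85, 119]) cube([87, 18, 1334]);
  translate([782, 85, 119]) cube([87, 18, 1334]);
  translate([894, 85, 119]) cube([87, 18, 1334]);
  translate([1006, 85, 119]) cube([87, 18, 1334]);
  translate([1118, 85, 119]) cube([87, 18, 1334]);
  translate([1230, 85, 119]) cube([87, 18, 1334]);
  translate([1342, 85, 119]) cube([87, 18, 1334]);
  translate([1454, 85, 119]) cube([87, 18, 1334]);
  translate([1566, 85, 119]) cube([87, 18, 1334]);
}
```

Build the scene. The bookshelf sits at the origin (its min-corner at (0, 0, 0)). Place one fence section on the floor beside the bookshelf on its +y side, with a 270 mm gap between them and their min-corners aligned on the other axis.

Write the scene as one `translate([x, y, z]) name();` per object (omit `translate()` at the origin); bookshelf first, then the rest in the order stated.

bookshelf();
translate([0, 583, 0]) fence_section();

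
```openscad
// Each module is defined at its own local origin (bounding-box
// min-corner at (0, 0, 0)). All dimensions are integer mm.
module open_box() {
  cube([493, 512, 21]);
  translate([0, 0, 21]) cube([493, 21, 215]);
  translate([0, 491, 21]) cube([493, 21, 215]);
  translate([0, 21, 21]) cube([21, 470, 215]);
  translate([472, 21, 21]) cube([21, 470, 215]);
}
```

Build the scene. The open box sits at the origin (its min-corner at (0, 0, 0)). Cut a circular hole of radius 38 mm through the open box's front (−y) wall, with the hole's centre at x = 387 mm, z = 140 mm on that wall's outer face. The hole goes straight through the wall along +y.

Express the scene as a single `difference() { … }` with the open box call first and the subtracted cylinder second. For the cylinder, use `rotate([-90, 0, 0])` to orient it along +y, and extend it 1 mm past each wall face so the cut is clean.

difference() {
  open_box();
  translate([387, -1, 140]) rotate([-90, 0, 0]) cylinder(h = 23, r = 38);
}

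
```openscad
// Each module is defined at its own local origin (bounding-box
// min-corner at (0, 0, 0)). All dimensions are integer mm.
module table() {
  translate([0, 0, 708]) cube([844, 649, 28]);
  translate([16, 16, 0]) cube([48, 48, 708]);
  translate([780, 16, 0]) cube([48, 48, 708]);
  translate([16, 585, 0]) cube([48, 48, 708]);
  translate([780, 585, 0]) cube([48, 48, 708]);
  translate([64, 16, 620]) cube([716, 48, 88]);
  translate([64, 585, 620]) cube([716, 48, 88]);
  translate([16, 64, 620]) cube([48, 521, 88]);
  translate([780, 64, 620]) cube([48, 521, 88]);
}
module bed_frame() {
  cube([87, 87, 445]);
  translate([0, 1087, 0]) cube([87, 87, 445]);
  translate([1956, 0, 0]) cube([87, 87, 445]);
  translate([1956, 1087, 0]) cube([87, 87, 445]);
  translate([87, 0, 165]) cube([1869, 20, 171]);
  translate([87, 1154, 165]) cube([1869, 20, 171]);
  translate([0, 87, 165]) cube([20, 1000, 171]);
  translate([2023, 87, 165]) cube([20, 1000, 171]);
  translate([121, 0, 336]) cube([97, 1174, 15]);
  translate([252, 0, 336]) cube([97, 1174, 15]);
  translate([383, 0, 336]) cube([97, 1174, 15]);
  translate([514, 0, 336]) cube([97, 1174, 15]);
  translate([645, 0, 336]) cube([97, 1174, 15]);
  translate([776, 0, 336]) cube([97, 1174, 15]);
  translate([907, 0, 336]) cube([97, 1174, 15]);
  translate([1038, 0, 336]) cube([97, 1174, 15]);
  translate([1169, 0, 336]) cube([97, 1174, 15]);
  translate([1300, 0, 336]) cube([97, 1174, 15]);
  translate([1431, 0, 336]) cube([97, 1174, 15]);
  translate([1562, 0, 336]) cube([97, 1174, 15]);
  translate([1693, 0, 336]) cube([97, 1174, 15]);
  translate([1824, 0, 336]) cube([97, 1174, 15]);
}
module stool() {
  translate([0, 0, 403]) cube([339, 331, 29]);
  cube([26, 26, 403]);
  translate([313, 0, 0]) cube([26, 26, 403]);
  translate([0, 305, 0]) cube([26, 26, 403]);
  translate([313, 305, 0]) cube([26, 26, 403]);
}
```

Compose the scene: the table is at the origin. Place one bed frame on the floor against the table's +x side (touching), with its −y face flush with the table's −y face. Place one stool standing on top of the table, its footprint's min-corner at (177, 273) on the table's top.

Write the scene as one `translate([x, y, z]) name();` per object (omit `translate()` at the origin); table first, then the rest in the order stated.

table();
translate([844, 0, 0]) bed_frame();
translate([177, 273, 736]) stool();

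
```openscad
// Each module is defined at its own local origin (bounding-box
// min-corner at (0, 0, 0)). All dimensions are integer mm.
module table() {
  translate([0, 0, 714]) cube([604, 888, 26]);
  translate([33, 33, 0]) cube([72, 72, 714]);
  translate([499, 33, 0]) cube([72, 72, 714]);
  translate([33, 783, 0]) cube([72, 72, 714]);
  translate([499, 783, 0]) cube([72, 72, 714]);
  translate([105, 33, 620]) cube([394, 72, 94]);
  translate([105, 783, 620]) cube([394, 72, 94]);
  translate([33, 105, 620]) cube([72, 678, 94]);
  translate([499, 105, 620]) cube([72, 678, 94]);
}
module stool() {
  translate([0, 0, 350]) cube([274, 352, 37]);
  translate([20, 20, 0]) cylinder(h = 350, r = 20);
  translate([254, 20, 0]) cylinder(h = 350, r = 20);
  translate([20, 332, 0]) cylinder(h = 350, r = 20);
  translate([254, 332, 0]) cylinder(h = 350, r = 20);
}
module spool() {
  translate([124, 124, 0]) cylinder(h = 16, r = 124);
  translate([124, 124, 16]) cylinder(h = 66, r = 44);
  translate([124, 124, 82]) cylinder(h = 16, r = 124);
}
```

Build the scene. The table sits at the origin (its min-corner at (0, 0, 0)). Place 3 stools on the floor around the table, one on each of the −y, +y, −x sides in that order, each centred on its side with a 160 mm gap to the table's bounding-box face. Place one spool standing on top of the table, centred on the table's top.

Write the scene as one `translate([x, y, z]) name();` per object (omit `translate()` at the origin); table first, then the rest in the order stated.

table();
translate([165, -512, 0]) stool();
translate([165, 1048, 0]) stool();
translate([-434, 268, 0]) stool();
translate([178, 320, 740]) spool();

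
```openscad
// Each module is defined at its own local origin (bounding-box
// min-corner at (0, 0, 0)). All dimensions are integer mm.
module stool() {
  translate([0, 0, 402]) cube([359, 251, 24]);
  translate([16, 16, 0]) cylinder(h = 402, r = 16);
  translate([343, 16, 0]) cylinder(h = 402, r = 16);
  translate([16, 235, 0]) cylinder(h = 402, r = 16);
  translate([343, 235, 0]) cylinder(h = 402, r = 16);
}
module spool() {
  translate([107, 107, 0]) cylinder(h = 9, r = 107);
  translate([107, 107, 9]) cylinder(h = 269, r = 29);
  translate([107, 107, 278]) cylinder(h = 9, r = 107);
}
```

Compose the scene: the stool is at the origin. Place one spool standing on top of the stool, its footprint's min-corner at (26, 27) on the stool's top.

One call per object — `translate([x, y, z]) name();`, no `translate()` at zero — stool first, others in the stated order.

stool();
translate([26, 27, 426]) spool();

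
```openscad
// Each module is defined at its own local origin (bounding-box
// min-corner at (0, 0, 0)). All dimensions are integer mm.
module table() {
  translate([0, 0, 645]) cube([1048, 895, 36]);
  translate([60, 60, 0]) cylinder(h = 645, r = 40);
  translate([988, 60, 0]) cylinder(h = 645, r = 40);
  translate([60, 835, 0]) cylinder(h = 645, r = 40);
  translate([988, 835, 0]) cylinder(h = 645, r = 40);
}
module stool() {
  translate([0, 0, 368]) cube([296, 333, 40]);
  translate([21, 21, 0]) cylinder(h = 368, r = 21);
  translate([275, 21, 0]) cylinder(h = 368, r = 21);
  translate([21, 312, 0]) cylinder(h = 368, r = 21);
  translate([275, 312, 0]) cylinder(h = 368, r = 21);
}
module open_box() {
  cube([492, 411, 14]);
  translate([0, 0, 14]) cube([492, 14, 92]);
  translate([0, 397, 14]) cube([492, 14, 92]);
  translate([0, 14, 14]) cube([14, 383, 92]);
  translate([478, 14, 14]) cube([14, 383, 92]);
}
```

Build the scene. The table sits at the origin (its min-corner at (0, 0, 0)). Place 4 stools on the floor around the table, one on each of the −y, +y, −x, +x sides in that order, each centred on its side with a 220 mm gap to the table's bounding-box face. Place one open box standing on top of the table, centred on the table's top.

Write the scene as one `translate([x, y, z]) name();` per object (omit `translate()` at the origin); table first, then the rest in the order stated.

table();
translate([376, -553, 0]) stool();
translate([376, 1115, 0]) stool();
translate([-516, 281, 0]) stool();
translate([1268, 281, 0]) stool();
translate([278, 242, 681]) open_box();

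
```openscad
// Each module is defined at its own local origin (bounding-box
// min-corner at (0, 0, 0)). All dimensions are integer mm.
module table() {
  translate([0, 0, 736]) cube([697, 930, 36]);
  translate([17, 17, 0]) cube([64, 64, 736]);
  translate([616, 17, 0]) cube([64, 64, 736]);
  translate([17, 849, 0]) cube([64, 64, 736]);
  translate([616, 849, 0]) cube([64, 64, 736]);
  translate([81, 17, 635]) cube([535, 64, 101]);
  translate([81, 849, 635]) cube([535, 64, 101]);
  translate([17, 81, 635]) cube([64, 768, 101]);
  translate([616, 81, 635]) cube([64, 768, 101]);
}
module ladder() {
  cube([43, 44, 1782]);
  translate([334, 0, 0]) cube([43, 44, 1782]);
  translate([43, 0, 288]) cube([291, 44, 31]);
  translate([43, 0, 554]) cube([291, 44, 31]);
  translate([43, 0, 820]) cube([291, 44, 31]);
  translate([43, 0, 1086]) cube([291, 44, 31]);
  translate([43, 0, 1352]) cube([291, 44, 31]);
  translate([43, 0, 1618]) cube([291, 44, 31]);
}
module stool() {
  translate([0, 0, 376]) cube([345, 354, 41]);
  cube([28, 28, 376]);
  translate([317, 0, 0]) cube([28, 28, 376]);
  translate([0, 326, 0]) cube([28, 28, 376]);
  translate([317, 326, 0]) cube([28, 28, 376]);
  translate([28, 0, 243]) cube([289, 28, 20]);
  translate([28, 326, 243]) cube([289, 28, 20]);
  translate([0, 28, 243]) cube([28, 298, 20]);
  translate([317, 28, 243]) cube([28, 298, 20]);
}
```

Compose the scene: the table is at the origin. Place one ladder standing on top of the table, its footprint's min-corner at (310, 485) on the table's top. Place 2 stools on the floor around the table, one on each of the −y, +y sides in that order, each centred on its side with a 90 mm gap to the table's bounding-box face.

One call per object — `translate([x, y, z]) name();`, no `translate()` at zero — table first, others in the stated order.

table();
translate([310, 485, 772]) ladder();
translate([176, -444, 0]) stool();
translate([176, 1020, 0]) stool();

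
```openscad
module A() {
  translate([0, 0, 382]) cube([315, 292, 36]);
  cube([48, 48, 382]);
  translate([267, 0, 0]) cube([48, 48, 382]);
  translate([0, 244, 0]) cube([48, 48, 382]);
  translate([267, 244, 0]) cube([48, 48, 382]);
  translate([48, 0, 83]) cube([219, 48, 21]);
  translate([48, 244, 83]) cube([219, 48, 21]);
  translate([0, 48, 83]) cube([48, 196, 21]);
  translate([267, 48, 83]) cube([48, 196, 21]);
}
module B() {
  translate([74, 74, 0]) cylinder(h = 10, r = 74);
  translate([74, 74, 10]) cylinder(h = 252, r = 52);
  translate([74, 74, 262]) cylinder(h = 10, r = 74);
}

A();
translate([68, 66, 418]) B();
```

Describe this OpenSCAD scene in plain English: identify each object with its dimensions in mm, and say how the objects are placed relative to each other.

A is a four-legged stool. The seat is 315×292 mm, 36 mm thick, top at z = 418 mm. It stands on four square legs, each 48×48 mm in cross-section, from z = 0 to the seat underside, each flush with a corner of the seat. Four stretchers, 48 mm wide and 21 mm tall, connect adjacent legs with their undersides at z = 83 mm, each running between the inner faces of the legs it joins and aligned with the legs' outer faces on the other axis.

B is a spool: two coaxial disc flanges of radius 74 mm and thickness 10 mm, joined by a core cylinder of radius 52 mm and height 252 mm. The lower flange rests on z = 0 and the three cylinders share a vertical axis.

The spool is on top of the stool.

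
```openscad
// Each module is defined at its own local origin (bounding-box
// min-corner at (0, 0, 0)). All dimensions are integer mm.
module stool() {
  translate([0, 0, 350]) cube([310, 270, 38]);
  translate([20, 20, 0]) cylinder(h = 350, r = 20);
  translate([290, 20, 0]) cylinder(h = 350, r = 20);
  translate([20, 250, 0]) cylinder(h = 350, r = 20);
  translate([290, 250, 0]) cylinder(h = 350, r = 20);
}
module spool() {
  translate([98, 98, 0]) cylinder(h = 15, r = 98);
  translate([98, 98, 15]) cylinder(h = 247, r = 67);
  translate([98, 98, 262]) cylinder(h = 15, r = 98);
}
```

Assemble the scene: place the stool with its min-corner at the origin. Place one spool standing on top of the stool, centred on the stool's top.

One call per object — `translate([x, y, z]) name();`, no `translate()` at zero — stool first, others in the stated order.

stool();
translate([57, 37, 388]) spool();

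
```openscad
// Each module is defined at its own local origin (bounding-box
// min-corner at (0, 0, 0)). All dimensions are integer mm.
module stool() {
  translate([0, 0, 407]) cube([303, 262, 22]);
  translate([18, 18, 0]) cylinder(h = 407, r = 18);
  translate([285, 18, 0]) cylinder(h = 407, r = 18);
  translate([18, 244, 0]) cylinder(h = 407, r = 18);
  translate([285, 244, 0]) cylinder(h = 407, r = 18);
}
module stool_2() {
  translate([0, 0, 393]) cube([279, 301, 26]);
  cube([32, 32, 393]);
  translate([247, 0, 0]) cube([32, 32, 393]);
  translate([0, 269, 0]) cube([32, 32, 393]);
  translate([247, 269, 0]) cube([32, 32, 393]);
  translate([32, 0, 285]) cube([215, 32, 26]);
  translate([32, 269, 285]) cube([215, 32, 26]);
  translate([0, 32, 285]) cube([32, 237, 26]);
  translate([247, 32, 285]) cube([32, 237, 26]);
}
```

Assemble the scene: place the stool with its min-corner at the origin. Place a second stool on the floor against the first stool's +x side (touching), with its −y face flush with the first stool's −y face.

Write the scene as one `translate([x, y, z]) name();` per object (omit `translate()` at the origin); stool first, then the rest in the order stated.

stool();
translate([303, 0, 0]) stool_2();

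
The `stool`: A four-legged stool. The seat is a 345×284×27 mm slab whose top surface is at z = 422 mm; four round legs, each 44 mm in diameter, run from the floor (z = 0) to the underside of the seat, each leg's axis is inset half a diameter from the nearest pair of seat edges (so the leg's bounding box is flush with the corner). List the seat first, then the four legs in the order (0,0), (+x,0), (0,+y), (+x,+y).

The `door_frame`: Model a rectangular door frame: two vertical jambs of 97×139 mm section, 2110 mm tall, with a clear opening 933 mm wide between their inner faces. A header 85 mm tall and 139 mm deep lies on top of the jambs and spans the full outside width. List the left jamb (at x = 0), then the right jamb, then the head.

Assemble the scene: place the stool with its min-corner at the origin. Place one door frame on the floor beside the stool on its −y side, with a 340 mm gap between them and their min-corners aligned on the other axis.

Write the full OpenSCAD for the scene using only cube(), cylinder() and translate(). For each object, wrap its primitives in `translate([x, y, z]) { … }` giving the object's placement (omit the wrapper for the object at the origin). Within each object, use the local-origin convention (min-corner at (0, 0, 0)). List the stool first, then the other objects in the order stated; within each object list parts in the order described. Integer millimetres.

translate([0, 0, 395]) cube([345, 284, 27]);
translate([22, 22, 0]) cylinder(h = 395, r = 22);
translate([323, 22, 0]) cylinder(h = 395, r = 22);
translate([22, 262, 0]) cylinder(h = 395, r = 22);
translate([323, 262, 0]) cylinder(h = 395, r = 22);
translate([0, -479, 0]) {
  cube([97, 139, 2110]);
  translate([1030, 0, 0]) cube([97, 139, 2110]);
  translate([0, 0, 2110]) cube([1127, 139, 85]);
}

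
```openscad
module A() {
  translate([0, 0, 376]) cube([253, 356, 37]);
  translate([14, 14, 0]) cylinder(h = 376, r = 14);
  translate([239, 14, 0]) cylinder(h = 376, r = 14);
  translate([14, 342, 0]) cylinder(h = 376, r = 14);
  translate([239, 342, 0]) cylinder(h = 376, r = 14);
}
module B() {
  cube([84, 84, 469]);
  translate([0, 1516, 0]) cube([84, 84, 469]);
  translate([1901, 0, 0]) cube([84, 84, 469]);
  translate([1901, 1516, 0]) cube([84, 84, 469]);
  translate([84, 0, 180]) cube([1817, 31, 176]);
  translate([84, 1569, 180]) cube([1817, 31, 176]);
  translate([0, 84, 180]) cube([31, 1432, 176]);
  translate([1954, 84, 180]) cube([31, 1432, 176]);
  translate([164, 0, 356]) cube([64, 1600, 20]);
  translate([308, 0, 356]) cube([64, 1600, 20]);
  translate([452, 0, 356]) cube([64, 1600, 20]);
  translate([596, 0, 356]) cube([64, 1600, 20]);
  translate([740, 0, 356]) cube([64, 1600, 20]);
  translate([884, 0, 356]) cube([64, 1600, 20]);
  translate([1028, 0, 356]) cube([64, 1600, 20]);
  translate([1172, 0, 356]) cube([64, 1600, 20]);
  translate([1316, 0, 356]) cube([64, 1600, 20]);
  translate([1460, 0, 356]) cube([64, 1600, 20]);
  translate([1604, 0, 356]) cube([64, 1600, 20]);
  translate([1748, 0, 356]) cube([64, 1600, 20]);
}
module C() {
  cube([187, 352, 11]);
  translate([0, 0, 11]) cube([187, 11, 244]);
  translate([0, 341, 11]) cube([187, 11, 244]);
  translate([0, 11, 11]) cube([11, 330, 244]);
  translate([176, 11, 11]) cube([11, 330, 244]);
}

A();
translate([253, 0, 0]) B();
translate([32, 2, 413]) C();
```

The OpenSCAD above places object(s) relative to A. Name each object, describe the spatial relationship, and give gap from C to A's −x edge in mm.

A is a stool. B is a bed frame. C is an open box. The bed frame is against the stool's +x side, with their −y faces flush. The open box is on top of the stool. The gap from the open box to the stool's −x edge is 32 mm.

The open box's min-x is at 32; the stool's min-x is 0; gap = 32 mm.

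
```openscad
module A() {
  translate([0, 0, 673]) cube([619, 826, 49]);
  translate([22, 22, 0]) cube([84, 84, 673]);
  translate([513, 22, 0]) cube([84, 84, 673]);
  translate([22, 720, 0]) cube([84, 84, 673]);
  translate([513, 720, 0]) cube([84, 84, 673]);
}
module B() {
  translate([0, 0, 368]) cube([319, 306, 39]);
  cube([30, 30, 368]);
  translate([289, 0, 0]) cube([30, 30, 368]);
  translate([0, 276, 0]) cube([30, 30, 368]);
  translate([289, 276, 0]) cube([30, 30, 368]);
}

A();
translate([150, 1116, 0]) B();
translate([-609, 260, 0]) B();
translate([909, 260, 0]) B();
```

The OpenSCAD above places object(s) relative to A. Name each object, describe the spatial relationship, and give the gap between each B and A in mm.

Each stool's nearest face is 290 mm from the table's bounding box.

A is a table. B is a stool. Three stools sit around the table at the +y, −x, +x sides. The gap between each stool and the table is 290 mm.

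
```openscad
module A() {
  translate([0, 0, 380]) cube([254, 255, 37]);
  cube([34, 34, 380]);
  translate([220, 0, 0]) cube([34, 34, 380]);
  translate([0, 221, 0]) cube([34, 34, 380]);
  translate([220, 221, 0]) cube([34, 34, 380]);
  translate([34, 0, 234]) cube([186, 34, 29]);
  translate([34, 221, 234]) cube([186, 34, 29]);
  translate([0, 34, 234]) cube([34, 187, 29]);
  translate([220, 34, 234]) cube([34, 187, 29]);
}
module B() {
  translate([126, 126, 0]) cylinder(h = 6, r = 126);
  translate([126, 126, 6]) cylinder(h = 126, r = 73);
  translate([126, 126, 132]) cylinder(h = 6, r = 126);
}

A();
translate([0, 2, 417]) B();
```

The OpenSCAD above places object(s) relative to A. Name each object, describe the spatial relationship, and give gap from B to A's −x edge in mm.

A is a stool. B is a spool. The spool is on top of the stool. The gap from the spool to the stool's −x edge is 0 mm.

The spool's min-x is at 0; the stool's min-x is 0; gap = 0 mm.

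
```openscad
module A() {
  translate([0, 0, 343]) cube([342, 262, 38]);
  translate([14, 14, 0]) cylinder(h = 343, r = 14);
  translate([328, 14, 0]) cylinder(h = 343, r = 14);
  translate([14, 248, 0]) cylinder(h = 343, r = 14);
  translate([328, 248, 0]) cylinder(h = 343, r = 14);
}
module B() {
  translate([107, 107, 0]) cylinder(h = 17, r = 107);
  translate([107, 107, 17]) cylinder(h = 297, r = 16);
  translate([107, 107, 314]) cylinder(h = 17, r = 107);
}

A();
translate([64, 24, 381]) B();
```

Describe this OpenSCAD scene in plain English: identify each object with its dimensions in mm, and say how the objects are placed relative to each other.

A is a simple wooden stool: a rectangular seat 342 mm (x) by 262 mm (y), 38 mm thick, top face at z = 381 mm, on four round legs, each 28 mm in diameter. The legs rest on z = 0, each leg's axis is inset half a diameter from the nearest pair of seat edges (so the leg's bounding box is flush with the corner).

B is a spool: two coaxial disc flanges of radius 107 mm and thickness 17 mm, joined by a core cylinder of radius 16 mm and height 297 mm. The lower flange rests on z = 0 and the three cylinders share a vertical axis.

The spool is on top of the stool, centred.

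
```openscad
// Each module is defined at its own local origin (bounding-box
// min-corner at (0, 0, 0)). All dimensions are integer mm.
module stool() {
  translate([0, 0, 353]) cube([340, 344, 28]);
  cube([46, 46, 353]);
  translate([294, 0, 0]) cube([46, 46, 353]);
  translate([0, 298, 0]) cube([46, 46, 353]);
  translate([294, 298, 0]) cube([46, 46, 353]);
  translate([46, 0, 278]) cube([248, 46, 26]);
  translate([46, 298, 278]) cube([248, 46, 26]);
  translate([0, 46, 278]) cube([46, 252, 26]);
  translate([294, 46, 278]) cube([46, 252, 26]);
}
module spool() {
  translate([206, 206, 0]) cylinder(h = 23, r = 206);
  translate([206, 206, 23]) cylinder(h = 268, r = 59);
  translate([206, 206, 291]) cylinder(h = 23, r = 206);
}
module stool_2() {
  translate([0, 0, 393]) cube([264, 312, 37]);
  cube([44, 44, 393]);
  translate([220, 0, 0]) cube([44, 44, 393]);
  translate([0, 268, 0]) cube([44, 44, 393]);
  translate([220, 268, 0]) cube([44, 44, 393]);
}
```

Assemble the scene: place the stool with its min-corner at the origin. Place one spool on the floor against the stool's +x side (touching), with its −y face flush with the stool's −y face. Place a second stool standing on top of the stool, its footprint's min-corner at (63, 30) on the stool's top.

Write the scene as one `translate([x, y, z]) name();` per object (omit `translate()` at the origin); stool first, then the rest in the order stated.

stool();
translate([340, 0, 0]) spool();
translate([63, 30, 381]) stool_2();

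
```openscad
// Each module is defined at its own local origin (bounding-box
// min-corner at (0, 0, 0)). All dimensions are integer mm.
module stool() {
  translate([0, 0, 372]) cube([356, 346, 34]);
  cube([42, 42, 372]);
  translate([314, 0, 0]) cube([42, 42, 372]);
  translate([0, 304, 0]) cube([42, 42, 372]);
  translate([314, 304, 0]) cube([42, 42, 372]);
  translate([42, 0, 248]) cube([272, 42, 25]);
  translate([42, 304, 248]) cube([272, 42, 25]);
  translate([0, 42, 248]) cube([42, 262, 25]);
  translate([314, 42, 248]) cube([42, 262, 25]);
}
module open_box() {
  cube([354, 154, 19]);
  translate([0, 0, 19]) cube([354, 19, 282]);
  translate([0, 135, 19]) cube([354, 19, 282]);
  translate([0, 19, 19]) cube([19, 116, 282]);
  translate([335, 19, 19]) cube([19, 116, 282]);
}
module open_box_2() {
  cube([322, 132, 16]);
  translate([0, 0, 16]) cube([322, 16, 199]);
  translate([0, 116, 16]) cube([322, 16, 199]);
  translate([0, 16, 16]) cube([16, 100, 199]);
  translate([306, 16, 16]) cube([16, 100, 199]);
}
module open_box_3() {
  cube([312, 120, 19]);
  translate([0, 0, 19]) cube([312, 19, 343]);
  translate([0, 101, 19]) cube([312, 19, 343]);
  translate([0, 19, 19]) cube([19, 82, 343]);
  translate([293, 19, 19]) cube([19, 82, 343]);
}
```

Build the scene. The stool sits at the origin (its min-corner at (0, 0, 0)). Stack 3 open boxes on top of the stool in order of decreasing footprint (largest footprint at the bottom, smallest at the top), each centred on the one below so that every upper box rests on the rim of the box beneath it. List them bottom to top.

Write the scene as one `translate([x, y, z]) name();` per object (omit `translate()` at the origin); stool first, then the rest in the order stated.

stool();
translate([1, 96, 406]) open_box();
translate([17, 107, 707]) open_box_2();
translate([22, 113, 922]) open_box_3();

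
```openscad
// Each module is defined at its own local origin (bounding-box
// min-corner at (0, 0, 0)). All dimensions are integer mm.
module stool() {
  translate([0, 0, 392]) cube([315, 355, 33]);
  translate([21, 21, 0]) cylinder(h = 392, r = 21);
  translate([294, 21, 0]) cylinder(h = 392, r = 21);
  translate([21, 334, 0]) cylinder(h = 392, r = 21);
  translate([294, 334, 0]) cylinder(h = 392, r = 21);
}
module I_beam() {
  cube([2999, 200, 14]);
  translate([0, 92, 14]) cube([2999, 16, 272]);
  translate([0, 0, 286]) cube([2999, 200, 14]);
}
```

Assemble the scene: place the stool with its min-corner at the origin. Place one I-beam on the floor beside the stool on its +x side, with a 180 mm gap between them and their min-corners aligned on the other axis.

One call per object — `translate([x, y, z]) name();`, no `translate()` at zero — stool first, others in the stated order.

stool();
translate([495, 0, 0]) I_beam();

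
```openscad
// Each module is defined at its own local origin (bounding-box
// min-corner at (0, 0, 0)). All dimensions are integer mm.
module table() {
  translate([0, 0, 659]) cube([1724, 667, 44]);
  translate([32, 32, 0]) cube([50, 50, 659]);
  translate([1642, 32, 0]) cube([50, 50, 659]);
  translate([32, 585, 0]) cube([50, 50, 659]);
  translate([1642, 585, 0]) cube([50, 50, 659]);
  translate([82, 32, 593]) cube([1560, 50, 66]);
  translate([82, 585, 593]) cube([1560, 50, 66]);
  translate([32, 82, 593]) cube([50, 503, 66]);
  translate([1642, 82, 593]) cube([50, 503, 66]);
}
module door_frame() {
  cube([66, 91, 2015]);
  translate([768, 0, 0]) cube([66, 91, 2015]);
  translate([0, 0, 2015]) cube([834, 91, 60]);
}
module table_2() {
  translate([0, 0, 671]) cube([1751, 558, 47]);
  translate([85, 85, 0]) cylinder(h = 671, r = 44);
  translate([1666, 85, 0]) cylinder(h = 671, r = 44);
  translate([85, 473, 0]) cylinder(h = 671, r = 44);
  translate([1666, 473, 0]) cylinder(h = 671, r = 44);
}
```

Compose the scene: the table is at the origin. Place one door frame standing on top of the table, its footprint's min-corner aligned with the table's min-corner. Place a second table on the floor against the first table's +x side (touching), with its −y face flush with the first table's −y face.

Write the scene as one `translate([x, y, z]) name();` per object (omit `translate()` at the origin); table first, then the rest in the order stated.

table();
translate([0, 0, 703]) door_frame();
translate([1724, 0, 0]) table_2();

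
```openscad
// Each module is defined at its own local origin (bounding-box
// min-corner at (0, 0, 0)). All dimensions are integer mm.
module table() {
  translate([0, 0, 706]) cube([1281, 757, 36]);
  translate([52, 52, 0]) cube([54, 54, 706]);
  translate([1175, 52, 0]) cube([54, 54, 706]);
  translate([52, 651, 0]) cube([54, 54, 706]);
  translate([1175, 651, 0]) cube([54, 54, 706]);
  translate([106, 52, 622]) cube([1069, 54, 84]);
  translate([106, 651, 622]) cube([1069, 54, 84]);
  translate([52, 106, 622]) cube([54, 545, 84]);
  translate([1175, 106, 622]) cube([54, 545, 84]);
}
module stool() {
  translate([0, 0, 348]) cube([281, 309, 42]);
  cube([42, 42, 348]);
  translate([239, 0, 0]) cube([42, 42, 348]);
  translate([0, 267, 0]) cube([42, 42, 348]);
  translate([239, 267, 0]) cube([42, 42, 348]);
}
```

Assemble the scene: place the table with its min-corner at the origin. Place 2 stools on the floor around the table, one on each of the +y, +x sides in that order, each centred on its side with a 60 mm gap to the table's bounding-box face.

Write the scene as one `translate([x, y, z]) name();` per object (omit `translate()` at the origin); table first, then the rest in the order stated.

table();
translate([500, 817, 0]) stool();
translate([1341, 224, 0]) stool();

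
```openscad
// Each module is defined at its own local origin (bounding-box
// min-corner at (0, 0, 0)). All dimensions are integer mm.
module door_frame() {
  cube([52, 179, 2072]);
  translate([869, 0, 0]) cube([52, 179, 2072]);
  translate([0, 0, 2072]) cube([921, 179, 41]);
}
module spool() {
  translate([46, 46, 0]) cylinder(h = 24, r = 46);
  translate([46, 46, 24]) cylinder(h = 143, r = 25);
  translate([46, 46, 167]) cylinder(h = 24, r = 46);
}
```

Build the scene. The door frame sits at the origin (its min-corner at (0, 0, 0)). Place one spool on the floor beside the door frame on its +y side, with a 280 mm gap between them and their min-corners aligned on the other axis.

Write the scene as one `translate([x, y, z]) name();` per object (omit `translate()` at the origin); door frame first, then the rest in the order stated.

door_frame();
translate([0, 459, 0]) spool();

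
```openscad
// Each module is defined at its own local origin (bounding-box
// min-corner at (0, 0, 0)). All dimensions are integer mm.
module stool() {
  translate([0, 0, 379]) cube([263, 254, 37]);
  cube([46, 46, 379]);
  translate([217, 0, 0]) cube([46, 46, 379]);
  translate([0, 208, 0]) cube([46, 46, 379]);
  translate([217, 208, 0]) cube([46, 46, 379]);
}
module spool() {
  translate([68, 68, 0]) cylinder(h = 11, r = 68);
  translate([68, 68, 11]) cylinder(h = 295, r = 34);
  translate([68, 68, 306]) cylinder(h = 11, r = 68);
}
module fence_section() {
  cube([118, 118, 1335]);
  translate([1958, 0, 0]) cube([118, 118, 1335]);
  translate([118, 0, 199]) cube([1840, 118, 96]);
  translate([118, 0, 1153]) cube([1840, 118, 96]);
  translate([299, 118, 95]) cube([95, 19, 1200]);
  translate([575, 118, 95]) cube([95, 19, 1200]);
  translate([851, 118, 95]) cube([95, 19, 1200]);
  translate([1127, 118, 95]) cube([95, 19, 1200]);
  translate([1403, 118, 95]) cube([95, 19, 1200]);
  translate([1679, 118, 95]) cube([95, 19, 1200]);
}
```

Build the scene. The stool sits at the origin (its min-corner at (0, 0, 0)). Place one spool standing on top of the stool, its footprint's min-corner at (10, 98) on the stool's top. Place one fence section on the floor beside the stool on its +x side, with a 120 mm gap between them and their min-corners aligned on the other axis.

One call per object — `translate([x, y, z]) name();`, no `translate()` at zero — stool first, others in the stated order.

stool();
translate([10, 98, 416]) spool();
translate([383, 0, 0]) fence_section();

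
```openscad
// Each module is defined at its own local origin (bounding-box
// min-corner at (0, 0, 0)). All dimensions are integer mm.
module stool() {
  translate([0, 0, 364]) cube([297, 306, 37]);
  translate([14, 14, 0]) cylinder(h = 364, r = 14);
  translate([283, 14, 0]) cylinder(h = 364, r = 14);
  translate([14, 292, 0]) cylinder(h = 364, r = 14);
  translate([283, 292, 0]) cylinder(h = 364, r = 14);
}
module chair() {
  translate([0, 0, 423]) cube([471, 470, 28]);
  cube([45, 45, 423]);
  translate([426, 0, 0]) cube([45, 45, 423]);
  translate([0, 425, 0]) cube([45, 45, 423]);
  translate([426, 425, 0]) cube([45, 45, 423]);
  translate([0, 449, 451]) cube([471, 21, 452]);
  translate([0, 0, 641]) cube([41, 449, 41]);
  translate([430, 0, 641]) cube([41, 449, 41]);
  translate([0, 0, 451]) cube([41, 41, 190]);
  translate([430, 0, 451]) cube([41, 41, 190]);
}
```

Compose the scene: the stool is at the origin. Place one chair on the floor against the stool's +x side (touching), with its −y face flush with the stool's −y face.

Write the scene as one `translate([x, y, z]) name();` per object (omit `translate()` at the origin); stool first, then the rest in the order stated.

stool();
translate([297, 0, 0]) chair();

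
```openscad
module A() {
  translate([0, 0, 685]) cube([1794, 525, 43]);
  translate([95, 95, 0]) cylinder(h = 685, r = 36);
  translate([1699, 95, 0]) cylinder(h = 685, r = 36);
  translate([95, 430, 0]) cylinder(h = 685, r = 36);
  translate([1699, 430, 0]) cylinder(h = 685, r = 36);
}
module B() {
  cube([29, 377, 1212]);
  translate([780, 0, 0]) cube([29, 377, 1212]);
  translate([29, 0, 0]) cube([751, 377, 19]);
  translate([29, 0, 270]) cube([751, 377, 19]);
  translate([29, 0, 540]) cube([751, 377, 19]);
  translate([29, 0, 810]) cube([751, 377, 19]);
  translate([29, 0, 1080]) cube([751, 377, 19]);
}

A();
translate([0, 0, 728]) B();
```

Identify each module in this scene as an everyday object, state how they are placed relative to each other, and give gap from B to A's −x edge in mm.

The bookshelf's min-x is at 0; the table's min-x is 0; gap = 0 mm.

A is a table. B is a bookshelf. The bookshelf is on top of the table. The gap from the bookshelf to the table's −x edge is 0 mm.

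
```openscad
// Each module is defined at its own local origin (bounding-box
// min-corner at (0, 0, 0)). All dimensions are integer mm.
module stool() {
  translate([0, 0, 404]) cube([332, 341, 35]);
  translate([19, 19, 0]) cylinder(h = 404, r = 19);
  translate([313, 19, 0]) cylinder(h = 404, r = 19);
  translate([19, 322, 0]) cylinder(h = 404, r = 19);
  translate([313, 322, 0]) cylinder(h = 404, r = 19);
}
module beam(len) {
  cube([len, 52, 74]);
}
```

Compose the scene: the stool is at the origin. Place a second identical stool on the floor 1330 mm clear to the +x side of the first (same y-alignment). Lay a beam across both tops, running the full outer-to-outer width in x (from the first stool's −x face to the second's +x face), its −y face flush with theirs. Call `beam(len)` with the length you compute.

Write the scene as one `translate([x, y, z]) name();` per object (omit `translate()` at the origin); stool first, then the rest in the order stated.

stool();
translate([1662, 0, 0]) stool();
translate([0, 0, 439]) beam(1994);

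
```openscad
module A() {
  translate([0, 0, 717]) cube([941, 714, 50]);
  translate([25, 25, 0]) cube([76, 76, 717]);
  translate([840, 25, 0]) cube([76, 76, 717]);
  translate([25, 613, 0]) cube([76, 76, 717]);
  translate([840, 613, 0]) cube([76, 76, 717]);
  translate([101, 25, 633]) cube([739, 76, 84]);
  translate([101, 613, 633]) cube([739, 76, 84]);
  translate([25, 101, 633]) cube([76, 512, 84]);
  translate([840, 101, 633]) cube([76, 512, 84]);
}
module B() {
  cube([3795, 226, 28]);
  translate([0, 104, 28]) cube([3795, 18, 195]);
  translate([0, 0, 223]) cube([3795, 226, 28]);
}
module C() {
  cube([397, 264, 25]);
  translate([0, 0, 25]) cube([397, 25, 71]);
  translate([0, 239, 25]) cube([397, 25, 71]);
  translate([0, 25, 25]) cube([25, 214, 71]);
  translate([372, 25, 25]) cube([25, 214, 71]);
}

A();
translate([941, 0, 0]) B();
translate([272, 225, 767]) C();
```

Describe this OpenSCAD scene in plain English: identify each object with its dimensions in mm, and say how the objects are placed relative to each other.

A is a table: top 941 mm (x) × 714 mm (y), 50 mm thick, upper face at z = 767 mm, on four 76×76 mm square legs, each inset 25 mm from the nearest pair of top edges, running from z = 0 to the bottom of the top. Four apron rails, 76 mm thick and 84 mm tall, run between adjacent legs with their top edges flush with the underside of the top and their outer faces flush with the legs' outer faces.

B is an I-beam lying along x, 3795 mm long. Overall section height 251 mm. Two flanges 226 mm wide (y) and 28 mm thick, one on the floor and one at the top; a web 18 mm thick runs between them, centred on the flange width.

C is an open-topped rectangular box: outside dimensions 397×264×96 mm, with a uniform wall and base thickness of 25 mm. The base is a full 397×264 slab on the floor; four walls sit on top of the base. The front and back walls (the −y and +y sides) span the full width; the two side walls fit between them.

The I-beam is against the table's +x side, with their −y faces flush. The open box is on top of the table, centred.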